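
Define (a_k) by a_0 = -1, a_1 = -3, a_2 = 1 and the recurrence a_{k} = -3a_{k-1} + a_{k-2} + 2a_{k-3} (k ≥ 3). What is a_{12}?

176000

The ordinary generating function has denominator 1 + 3q - q^2 - 2q^3.
Iterating the recurrence: a_0,…,a_{12} = -1, -3, 1, -8, 19, -63, 192, -601, 1869, -5824, 18139, -56503, 176000.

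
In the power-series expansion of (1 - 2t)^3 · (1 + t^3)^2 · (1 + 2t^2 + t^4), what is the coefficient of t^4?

(1 - 2t)^3 has coefficients 1,-6,12,-8 for degrees 0…3.
(1 + t^3)^2 has coefficients 1,0,0,2,0 for degrees 0…4.
Finally multiplying by (1 + 2t^2 + t^4), the product of all factors after the first has coefficients 1,0,2,2,1 for degrees 0…4.
[t^4] = 1·1 − 6·2 + 12·2 − 8·0 = 13.

13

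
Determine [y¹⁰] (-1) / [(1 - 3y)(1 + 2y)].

Partial fractions give a closed form: a_n = (-3/5)·3^n + (-2/5)·(-2)^n.
At n = 10: a_10 = -35839.

-35839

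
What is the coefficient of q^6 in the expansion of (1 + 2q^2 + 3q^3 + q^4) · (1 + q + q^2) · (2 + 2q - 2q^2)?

(1 + 2q^2 + 3q^3 + q^4) has coefficients 1,0,2,3,1 for degrees 0…4.
(1 + q + q^2) has coefficients 1,1,1,0,0,0,0 for degrees 0…6.
Finally multiplying by (2 + 2q - 2q^2), the product of all factors after the first has coefficients 2,4,2,0,-2,0,0 for degrees 0…6.
[q^6] = 1·0 + 2·(-2) + 3·0 + 1·2 = -2.

-2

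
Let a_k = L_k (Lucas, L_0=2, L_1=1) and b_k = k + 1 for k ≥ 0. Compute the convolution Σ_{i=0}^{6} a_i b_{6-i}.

This is [x^6] in the product of the two ordinary generating functions.
Σ = 2·7 + 1·6 + 3·5 + 4·4 + 7·3 + 11·2 + 18·1 = 112.

112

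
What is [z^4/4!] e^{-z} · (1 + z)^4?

The EGF product rule gives c_4 = Σ_{k_1+k_2=4} C(4; k_1,k_2) · ∏ g_i(k_i), where e^{-z} gives (-1)^k; (1+z)^4 gives the falling factorial (4)_k.
g_1(k) for k = 0…4: 1, -1, 1, -1, 1.
g_2(k) for k = 0…4: 1, 4, 12, 24, 24.
c_4 = Σ_k C(4,k)·g_1(k)·g_2(4−k) = 1·1·24 + 4·(-1)·24 + 6·1·12 + 4·(-1)·4 + 1·1·1 = 24 − 96 + 72 − 16 + 1 = -15.

-15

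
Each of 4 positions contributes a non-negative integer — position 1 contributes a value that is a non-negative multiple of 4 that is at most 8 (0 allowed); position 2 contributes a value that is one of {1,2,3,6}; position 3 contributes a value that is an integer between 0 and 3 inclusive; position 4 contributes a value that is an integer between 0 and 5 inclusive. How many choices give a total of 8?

The generating function for the choices is (1 + z⁴ + z⁸)·(z + z² + z³ + z⁶)·(1 + z + z² + z³)·(1 + z + z² + z³ + z⁴ + z⁵); the count is [z⁸].
(1 + z⁴ + z⁸) has coefficients 1,0,0,0,1,0,0,0,1 for degrees 0…8.
(z + z² + z³ + z⁶) has coefficients 0,1,1,1,0,0,1,0,0 for degrees 0…8.
Multiplying by (1 + z + z² + z³) gives running coefficients 0,1,2,3,3,2,2,1,1 for degrees 0…8.
Finally multiplying by (1 + z + z² + z³ + z⁴ + z⁵), the product of all factors after the first has coefficients 0,1,3,6,9,11,13,13,12 for degrees 0…8.
[z⁸] = 1·12 + 1·9 + 1·0 = 21.

21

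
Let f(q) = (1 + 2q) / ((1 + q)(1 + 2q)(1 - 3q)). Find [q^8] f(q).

The denominator gives the recurrence a_n = 7a_(n−2) + 6a_(n−3) for n ≥ 3; the numerator fixes a_0 = 1, a_1 = 2, a_2 = 7.
Iterating: 1, 2, 7, 20, 61, 182, 547, 1640, 4921, so a_8 = 4921.

4921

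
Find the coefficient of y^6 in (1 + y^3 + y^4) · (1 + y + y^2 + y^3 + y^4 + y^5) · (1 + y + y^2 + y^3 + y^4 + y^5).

12

(1 + y^3 + y^4) has coefficients 1,0,0,1,1 for degrees 0…4.
(1 + y + y^2 + y^3 + y^4 + y^5) has coefficients 1,1,1,1,1,1,0 for degrees 0…6.
Finally multiplying by (1 + y + y^2 + y^3 + y^4 + y^5), the product of all factors after the first has coefficients 1,2,3,4,5,6,5 for degrees 0…6.
[y^6] = 1·5 + 1·4 + 1·3 = 12.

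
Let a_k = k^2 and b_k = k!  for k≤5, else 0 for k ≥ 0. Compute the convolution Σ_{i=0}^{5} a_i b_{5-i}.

107

This is [x^5] in the product of the two ordinary generating functions.
Σ = 0·120 + 1·24 + 4·6 + 9·2 + 16·1 + 25·1 = 107.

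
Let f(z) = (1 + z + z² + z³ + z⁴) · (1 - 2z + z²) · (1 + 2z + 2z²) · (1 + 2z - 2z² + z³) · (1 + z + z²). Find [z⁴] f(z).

-6

(1 + z + z² + z³ + z⁴) has coefficients 1,1,1,1,1 for degrees 0…4.
(1 - 2z + z²) has coefficients 1,-2,1,0,0 for degrees 0…4.
Multiplying by (1 + 2z + 2z²) gives running coefficients 1,0,-1,-2,2 for degrees 0…4.
Multiplying by (1 + 2z - 2z² + z³) gives running coefficients 1,2,-3,-3,0 for degrees 0…4.
Finally multiplying by (1 + z + z²), the product of all factors after the first has coefficients 1,3,0,-4,-6 for degrees 0…4.
[z⁴] = 1·(-6) + 1·(-4) + 1·0 + 1·3 + 1·1 = -6.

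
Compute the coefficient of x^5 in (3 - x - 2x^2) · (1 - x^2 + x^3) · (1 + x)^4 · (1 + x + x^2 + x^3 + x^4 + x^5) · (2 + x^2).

(3 - x - 2x^2) has coefficients 3,-1,-2 for degrees 0…2.
(1 - x^2 + x^3) has coefficients 1,0,-1,1,0,0 for degrees 0…5.
Multiplying by (1 + x)^4 gives running coefficients 1,4,5,1,-1,2 for degrees 0…5.
Multiplying by (1 + x + x^2 + x^3 + x^4 + x^5) gives running coefficients 1,5,10,11,10,12 for degrees 0…5.
Finally multiplying by (2 + x^2), the product of all factors after the first has coefficients 2,10,21,27,30,35 for degrees 0…5.
[x^5] = 3·35 − 1·30 − 2·27 = 21.

21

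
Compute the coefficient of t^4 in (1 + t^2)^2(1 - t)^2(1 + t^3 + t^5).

(1 + t^2)^2 has coefficients 1,0,2,0,1 for degrees 0…4.
(1 - t)^2 has coefficients 1,-2,1,0,0 for degrees 0…4.
Finally multiplying by (1 + t^3 + t^5), the product of all factors after the first has coefficients 1,-2,1,1,-2 for degrees 0…4.
[t^4] = 1·(-2) + 2·1 + 1·1 = 1.

1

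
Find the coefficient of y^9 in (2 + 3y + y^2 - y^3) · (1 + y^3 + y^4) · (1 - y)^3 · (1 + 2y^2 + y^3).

11

(2 + 3y + y^2 - y^3) has coefficients 2,3,1,-1 for degrees 0…3.
(1 + y^3 + y^4) has coefficients 1,0,0,1,1,0,0,0,0,0 for degrees 0…9.
Multiplying by (1 - y)^3 gives running coefficients 1,-3,3,0,-2,0,2,-1,0,0 for degrees 0…9.
Finally multiplying by (1 + 2y^2 + y^3), the product of all factors after the first has coefficients 1,-3,5,-5,1,3,-2,-3,4,0 for degrees 0…9.
[y^9] = 2·0 + 3·4 + 1·(-3) − 1·(-2) = 11.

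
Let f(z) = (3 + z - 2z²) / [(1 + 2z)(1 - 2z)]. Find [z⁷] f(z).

The denominator gives the recurrence a_n = 4a_(n−2) for n ≥ 3; the numerator fixes a_0 = 3, a_1 = 1, a_2 = 10.
Iterating: 3, 1, 10, 4, 40, 16, 160, 64, so a_7 = 64.

64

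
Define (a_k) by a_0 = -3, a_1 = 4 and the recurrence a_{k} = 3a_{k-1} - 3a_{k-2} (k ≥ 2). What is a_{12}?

The ordinary generating function has denominator 1 - 3t + 3t^2.
Iterating the recurrence: a_0,…,a_{12} = -3, 4, 21, 51, 90, 117, 81, -108, -567, -1377, -2430, -3159, -2187.

-2187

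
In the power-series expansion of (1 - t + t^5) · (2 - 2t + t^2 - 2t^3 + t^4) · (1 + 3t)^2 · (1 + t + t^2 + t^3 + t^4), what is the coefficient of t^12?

-19

(1 - t + t^5) has coefficients 1,-1,0,0,0,1 for degrees 0…5.
(2 - 2t + t^2 - 2t^3 + t^4) has coefficients 2,-2,1,-2,1,0,0,0,0,0,0,0,0 for degrees 0…12.
Multiplying by (1 + 3t)^2 gives running coefficients 2,10,7,-14,-2,-12,9,0,0,0,0,0,0 for degrees 0…12.
Finally multiplying by (1 + t + t^2 + t^3 + t^4), the product of all factors after the first has coefficients 2,12,19,5,3,-11,-12,-19,-5,-3,9,0,0 for degrees 0…12.
[t^12] = 1·0 − 1·0 + 1·(-19) = -19.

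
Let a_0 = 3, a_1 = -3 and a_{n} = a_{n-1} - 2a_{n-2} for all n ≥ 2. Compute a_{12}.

-273

The ordinary generating function has denominator 1 - x + 2x^2.
Iterating the recurrence: a_0,…,a_{12} = 3, -3, -9, -3, 15, 21, -9, -51, -33, 69, 135, -3, -273.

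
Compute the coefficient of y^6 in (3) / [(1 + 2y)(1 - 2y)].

Partial fractions give a closed form: a_n = (3/2)·(-2)^n + (3/2)·2^n.
At n = 6: a_6 = 192.

192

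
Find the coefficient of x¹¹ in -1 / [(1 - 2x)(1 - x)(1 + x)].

Partial fractions give a closed form: a_n = (-4/3)·2^n + (1/2)·1^n + (-1/6)·(-1)^n.
At n = 11: a_11 = -2730.

-2730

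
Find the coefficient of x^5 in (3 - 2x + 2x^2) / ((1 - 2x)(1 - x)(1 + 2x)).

Partial fractions give a closed form: a_n = (5/2)·2^n + (-1)·1^n + (3/2)·(-2)^n.
At n = 5: a_5 = 31.

31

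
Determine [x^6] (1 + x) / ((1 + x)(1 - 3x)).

729

Partial fractions give a closed form: a_n = (1)·3^n.
At n = 6: a_6 = 729.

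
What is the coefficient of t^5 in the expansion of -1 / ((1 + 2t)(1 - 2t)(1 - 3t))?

-399

Partial fractions give a closed form: a_n = (-1/5)·(-2)^n + (1)·2^n + (-9/5)·3^n.
At n = 5: a_5 = -399.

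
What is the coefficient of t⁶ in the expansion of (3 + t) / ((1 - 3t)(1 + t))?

1823

The denominator gives the recurrence a_n = 2a_(n−1) + 3a_(n−2) for n ≥ 3; the numerator fixes a_0 = 3, a_1 = 7, a_2 = 23.
Iterating: 3, 7, 23, 67, 203, 607, 1823, so a_6 = 1823.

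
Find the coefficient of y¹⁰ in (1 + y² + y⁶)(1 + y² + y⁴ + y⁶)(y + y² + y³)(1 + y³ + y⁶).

9

(1 + y² + y⁶) has coefficients 1,0,1,0,0,0,1 for degrees 0…6.
(1 + y² + y⁴ + y⁶) has coefficients 1,0,1,0,1,0,1,0,0,0,0 for degrees 0…10.
Multiplying by (y + y² + y³) gives running coefficients 0,1,1,2,1,2,1,2,1,1,0 for degrees 0…10.
Finally multiplying by (1 + y³ + y⁶), the product of all factors after the first has coefficients 0,1,1,2,2,3,3,4,4,4,3 for degrees 0…10.
[y¹⁰] = 1·3 + 1·4 + 1·2 = 9.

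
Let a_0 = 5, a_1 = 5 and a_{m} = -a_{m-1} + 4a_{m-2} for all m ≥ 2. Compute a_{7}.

-395

The ordinary generating function has denominator 1 + t - 4t^2.
Iterating the recurrence: a_0,…,a_{7} = 5, 5, 15, 5, 55, -35, 255, -395.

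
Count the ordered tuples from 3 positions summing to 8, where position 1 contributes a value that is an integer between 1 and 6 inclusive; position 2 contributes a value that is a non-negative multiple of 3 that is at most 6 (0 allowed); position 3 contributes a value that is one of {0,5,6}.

The generating function for the choices is (x + x^2 + x^3 + x^4 + x^5 + x^6)·(1 + x^3 + x^6)·(1 + x^5 + x^6); the count is [x^8].
(x + x^2 + x^3 + x^4 + x^5 + x^6) has coefficients 0,1,1,1,1,1,1 for degrees 0…6.
(1 + x^3 + x^6) has coefficients 1,0,0,1,0,0,1,0,0 for degrees 0…8.
Finally multiplying by (1 + x^5 + x^6), the product of all factors after the first has coefficients 1,0,0,1,0,1,2,0,1 for degrees 0…8.
[x^8] = 1·0 + 1·2 + 1·1 + 1·0 + 1·1 + 1·0 = 4.

4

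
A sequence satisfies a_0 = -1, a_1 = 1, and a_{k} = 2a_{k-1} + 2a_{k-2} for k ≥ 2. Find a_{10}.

1792

The ordinary generating function has denominator 1 - 2t - 2t^2.
Iterating the recurrence: a_0,…,a_{10} = -1, 1, 0, 2, 4, 12, 32, 88, 240, 656, 1792.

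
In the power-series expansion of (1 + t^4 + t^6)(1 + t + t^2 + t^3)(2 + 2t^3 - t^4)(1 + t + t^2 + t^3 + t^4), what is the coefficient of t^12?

11

(1 + t^4 + t^6) has coefficients 1,0,0,0,1,0,1 for degrees 0…6.
(1 + t + t^2 + t^3) has coefficients 1,1,1,1,0,0,0,0,0,0,0,0,0 for degrees 0…12.
Multiplying by (2 + 2t^3 - t^4) gives running coefficients 2,2,2,4,1,1,1,-1,0,0,0,0,0 for degrees 0…12.
Finally multiplying by (1 + t + t^2 + t^3 + t^4), the product of all factors after the first has coefficients 2,4,6,10,11,10,9,6,2,1,0,-1,0 for degrees 0…12.
[t^12] = 1·0 + 1·2 + 1·9 = 11.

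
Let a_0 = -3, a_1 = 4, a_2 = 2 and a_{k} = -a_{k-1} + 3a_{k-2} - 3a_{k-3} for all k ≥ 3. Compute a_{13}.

The ordinary generating function has denominator 1 + x - 3x^2 + 3x^3.
Iterating the recurrence: a_0,…,a_{13} = -3, 4, 2, 19, -25, 76, -208, 511, -1363, 3520, -9142, 23791, -61777, 160576.

160576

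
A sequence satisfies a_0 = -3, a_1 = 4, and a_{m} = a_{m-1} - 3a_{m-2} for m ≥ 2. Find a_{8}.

-23

The ordinary generating function has denominator 1 - y + 3y^2.
Iterating the recurrence: a_0,…,a_{8} = -3, 4, 13, 1, -38, -41, 73, 196, -23.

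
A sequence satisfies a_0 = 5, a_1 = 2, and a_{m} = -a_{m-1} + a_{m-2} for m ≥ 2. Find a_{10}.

The ordinary generating function has denominator 1 + t - t^2.
Iterating the recurrence: a_0,…,a_{10} = 5, 2, 3, -1, 4, -5, 9, -14, 23, -37, 60.

60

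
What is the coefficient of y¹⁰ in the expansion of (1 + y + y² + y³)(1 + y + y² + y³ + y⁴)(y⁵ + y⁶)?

7

(1 + y + y² + y³) has coefficients 1,1,1,1 for degrees 0…3.
(1 + y + y² + y³ + y⁴) has coefficients 1,1,1,1,1,0,0,0,0,0,0 for degrees 0…10.
Finally multiplying by (y⁵ + y⁶), the product of all factors after the first has coefficients 0,0,0,0,0,1,2,2,2,2,1 for degrees 0…10.
[y¹⁰] = 1·1 + 1·2 + 1·2 + 1·2 = 7.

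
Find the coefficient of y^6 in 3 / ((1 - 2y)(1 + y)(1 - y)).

Partial fractions give a closed form: a_n = (4)·2^n + (1/2)·(-1)^n + (-3/2)·1^n.
At n = 6: a_6 = 255.

255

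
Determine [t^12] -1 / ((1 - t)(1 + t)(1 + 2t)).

-5461

Partial fractions give a closed form: a_n = (-1/6)·1^n + (1/2)·(-1)^n + (-4/3)·(-2)^n.
At n = 12: a_12 = -5461.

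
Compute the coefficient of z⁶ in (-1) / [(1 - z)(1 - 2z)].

The denominator gives the recurrence a_n = 3a_(n−1) − 2a_(n−2) for n ≥ 2; the numerator fixes a_0 = -1, a_1 = -3.
Iterating: -1, -3, -7, -15, -31, -63, -127, so a_6 = -127.

-127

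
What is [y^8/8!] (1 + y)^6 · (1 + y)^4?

1814400

The EGF product rule gives c_8 = Σ_{k_1+k_2=8} C(8; k_1,k_2) · ∏ g_i(k_i), where (1+y)^6 gives the falling factorial (6)_k; (1+y)^4 gives the falling factorial (4)_k.
g_1(k) for k = 0…8: 1, 6, 30, 120, 360, 720, 720, 0, 0.
g_2(k) for k = 0…8: 1, 4, 12, 24, 24, 0, 0, 0, 0.
c_8 = Σ_k C(8,k)·g_1(k)·g_2(8−k) = 70·360·24 + 56·720·24 + 28·720·12 = 604800 + 967680 + 241920 = 1814400.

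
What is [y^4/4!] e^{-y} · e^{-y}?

16

The EGF product rule gives c_4 = Σ_{k_1+k_2=4} C(4; k_1,k_2) · ∏ g_i(k_i), where e^{-y} gives (-1)^k; e^{-y} gives (-1)^k.
g_1(k) for k = 0…4: 1, -1, 1, -1, 1.
g_2(k) for k = 0…4: 1, -1, 1, -1, 1.
c_4 = Σ_k C(4,k)·g_1(k)·g_2(4−k) = 1·1·1 + 4·(-1)·(-1) + 6·1·1 + 4·(-1)·(-1) + 1·1·1 = 1 + 4 + 6 + 4 + 1 = 16.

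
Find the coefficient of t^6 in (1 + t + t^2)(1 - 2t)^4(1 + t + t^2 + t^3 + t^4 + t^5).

(1 + t + t^2) has coefficients 1,1,1 for degrees 0…2.
(1 - 2t)^4 has coefficients 1,-8,24,-32,16,0,0 for degrees 0…6.
Finally multiplying by (1 + t + t^2 + t^3 + t^4 + t^5), the product of all factors after the first has coefficients 1,-7,17,-15,1,1,0 for degrees 0…6.
[t^6] = 1·0 + 1·1 + 1·1 = 2.

2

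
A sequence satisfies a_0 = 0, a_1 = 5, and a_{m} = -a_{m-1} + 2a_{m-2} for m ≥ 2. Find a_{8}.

The ordinary generating function has denominator 1 + t - 2t^2.
Iterating the recurrence: a_0,…,a_{8} = 0, 5, -5, 15, -25, 55, -105, 215, -425.

-425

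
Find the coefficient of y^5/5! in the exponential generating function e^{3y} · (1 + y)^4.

7623

The EGF product rule gives c_5 = Σ_{k_1+k_2=5} C(5; k_1,k_2) · ∏ g_i(k_i), where e^{3y} gives (3)^k; (1+y)^4 gives the falling factorial (4)_k.
g_1(k) for k = 0…5: 1, 3, 9, 27, 81, 243.
g_2(k) for k = 0…5: 1, 4, 12, 24, 24, 0.
c_5 = Σ_k C(5,k)·g_1(k)·g_2(5−k) = 5·3·24 + 10·9·24 + 10·27·12 + 5·81·4 + 1·243·1 = 360 + 2160 + 3240 + 1620 + 243 = 7623.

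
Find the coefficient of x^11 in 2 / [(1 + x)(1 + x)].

-24

The denominator gives the recurrence a_n = −2a_(n−1) − a_(n−2) for n ≥ 2; the numerator fixes a_0 = 2, a_1 = -4.
Iterating: 2, -4, 6, -8, 10, -12, 14, -16, 18, -20, 22, -24, so a_11 = -24.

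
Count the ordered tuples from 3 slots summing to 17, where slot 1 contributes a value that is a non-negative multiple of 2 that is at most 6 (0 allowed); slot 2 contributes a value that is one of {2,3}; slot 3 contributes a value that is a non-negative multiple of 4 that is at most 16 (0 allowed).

The generating function for the choices is (1 + t² + t⁴ + t⁶)·(t² + t³)·(1 + t⁴ + t⁸ + t¹² + t¹⁶); the count is [t¹⁷].
(1 + t² + t⁴ + t⁶) has coefficients 1,0,1,0,1,0,1 for degrees 0…6.
(t² + t³) has coefficients 0,0,1,1,0,0,0,0,0,0,0,0,0,0,0,0,0,0 for degrees 0…17.
Finally multiplying by (1 + t⁴ + t⁸ + t¹² + t¹⁶), the product of all factors after the first has coefficients 0,0,1,1,0,0,1,1,0,0,1,1,0,0,1,1,0,0 for degrees 0…17.
[t¹⁷] = 1·0 + 1·1 + 1·0 + 1·1 = 2.

2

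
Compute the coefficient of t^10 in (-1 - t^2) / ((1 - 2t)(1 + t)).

The denominator gives the recurrence a_n = a_(n−1) + 2a_(n−2) for n ≥ 3; the numerator fixes a_0 = -1, a_1 = -1, a_2 = -4.
Iterating: -1, -1, -4, -6, -14, -26, -54, -106, -214, -426, -854, so a_10 = -854.

-854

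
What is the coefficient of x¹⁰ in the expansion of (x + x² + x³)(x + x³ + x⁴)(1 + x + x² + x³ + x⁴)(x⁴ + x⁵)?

14

(x + x² + x³) has coefficients 0,1,1,1 for degrees 0…3.
(x + x³ + x⁴) has coefficients 0,1,0,1,1,0,0,0,0,0,0 for degrees 0…10.
Multiplying by (1 + x + x² + x³ + x⁴) gives running coefficients 0,1,1,2,3,3,2,2,1,0,0 for degrees 0…10.
Finally multiplying by (x⁴ + x⁵), the product of all factors after the first has coefficients 0,0,0,0,0,1,2,3,5,6,5 for degrees 0…10.
[x¹⁰] = 1·6 + 1·5 + 1·3 = 14.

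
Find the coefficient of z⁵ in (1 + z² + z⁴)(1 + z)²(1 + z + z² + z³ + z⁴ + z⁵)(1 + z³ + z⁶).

(1 + z² + z⁴) has coefficients 1,0,1,0,1 for degrees 0…4.
(1 + z)² has coefficients 1,2,1,0,0,0 for degrees 0…5.
Multiplying by (1 + z + z² + z³ + z⁴ + z⁵) gives running coefficients 1,3,4,4,4,4 for degrees 0…5.
Finally multiplying by (1 + z³ + z⁶), the product of all factors after the first has coefficients 1,3,4,5,7,8 for degrees 0…5.
[z⁵] = 1·8 + 1·5 + 1·3 = 16.

16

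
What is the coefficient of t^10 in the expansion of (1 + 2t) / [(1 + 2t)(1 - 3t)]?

The denominator gives the recurrence a_n = a_(n−1) + 6a_(n−2) for n ≥ 3; the numerator fixes a_0 = 1, a_1 = 3, a_2 = 9.
Iterating: 1, 3, 9, 27, 81, 243, 729, 2187, 6561, 19683, 59049, so a_10 = 59049.

59049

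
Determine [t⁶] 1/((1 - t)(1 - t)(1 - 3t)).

The denominator gives the recurrence a_n = 5a_(n−1) − 7a_(n−2) + 3a_(n−3) for n ≥ 3; the numerator fixes a_0 = 1, a_1 = 5, a_2 = 18.
Iterating: 1, 5, 18, 58, 179, 543, 1636, so a_6 = 1636.

1636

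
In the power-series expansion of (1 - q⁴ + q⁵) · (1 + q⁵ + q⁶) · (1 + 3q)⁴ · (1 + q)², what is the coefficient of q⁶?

31

(1 - q⁴ + q⁵) has coefficients 1,0,0,0,-1,1 for degrees 0…5.
(1 + q⁵ + q⁶) has coefficients 1,0,0,0,0,1,1 for degrees 0…6.
Multiplying by (1 + 3q)⁴ gives running coefficients 1,12,54,108,81,1,13 for degrees 0…6.
Finally multiplying by (1 + q)², the product of all factors after the first has coefficients 1,14,79,228,351,271,96 for degrees 0…6.
[q⁶] = 1·96 − 1·79 + 1·14 = 31.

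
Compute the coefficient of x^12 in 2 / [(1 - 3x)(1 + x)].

797162

Partial fractions give a closed form: a_n = (3/2)·3^n + (1/2)·(-1)^n.
At n = 12: a_12 = 797162.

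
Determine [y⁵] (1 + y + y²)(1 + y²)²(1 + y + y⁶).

(1 + y + y²) has coefficients 1,1,1 for degrees 0…2.
(1 + y²)² has coefficients 1,0,2,0,1,0 for degrees 0…5.
Finally multiplying by (1 + y + y⁶), the product of all factors after the first has coefficients 1,1,2,2,1,1 for degrees 0…5.
[y⁵] = 1·1 + 1·1 + 1·2 = 4.

4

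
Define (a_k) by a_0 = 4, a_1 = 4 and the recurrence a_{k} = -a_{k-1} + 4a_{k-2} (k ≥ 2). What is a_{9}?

-2396

The ordinary generating function has denominator 1 + z - 4z^2.
Iterating the recurrence: a_0,…,a_{9} = 4, 4, 12, 4, 44, -28, 204, -316, 1132, -2396.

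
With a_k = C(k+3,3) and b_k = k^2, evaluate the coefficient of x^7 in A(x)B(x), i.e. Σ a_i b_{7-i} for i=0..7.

The convolution is the t^7 coefficient of A(t)B(t).
Σ = 1·49 + 4·36 + 10·25 + 20·16 + 35·9 + 56·4 + 84·1 + 120·0 = 1386.

1386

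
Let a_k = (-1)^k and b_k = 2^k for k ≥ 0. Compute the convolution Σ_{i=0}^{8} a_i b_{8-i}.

171

The convolution is the x^8 coefficient of A(x)B(x).
Σ = 1·256 − 1·128 + 1·64 − 1·32 + 1·16 − 1·8 + 1·4 − 1·2 + 1·1 = 171.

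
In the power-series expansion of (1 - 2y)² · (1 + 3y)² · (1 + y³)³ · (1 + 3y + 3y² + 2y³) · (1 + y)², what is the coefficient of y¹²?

645

(1 - 2y)² has coefficients 1,-4,4 for degrees 0…2.
(1 + 3y)² has coefficients 1,6,9,0,0,0,0,0,0,0,0,0,0 for degrees 0…12.
Multiplying by (1 + y³)³ gives running coefficients 1,6,9,3,18,27,3,18,27,1,6,9,0 for degrees 0…12.
Multiplying by (1 + 3y + 3y² + 2y³) gives running coefficients 1,9,30,50,66,108,144,144,144,142,126,84,47 for degrees 0…12.
Finally multiplying by (1 + y)², the product of all factors after the first has coefficients 1,11,49,119,196,290,426,540,576,574,554,478,341 for degrees 0…12.
[y¹²] = 1·341 − 4·478 + 4·554 = 645.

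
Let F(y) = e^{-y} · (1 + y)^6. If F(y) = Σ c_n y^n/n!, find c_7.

The EGF product rule gives c_7 = Σ_{k_1+k_2=7} C(7; k_1,k_2) · ∏ g_i(k_i), where e^{-y} gives (-1)^k; (1+y)^6 gives the falling factorial (6)_k.
g_1(k) for k = 0…7: 1, -1, 1, -1, 1, -1, 1, -1.
g_2(k) for k = 0…7: 1, 6, 30, 120, 360, 720, 720, 0.
c_7 = Σ_k C(7,k)·g_1(k)·g_2(7−k) = 7·(-1)·720 + 21·1·720 + 35·(-1)·360 + 35·1·120 + 21·(-1)·30 + 7·1·6 + 1·(-1)·1 = −5040 + 15120 − 12600 + 4200 − 630 + 42 − 1 = 1091.

1091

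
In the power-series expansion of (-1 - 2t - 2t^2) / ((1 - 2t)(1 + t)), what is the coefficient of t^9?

The denominator gives the recurrence a_n = a_(n−1) + 2a_(n−2) for n ≥ 3; the numerator fixes a_0 = -1, a_1 = -3, a_2 = -7.
Iterating: -1, -3, -7, -13, -27, -53, -107, -213, -427, -853, so a_9 = -853.

-853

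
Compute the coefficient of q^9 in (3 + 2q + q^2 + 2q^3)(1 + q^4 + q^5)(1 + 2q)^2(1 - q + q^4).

(3 + 2q + q^2 + 2q^3) has coefficients 3,2,1,2 for degrees 0…3.
(1 + q^4 + q^5) has coefficients 1,0,0,0,1,1,0,0,0,0 for degrees 0…9.
Multiplying by (1 + 2q)^2 gives running coefficients 1,4,4,0,1,5,8,4,0,0 for degrees 0…9.
Finally multiplying by (1 - q + q^4), the product of all factors after the first has coefficients 1,3,0,-4,2,8,7,-4,-3,5 for degrees 0…9.
[q^9] = 3·5 + 2·(-3) + 1·(-4) + 2·7 = 19.

19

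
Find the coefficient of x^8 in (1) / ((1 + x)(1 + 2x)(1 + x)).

The denominator gives the recurrence a_n = −4a_(n−1) − 5a_(n−2) − 2a_(n−3) for n ≥ 3; the numerator fixes a_0 = 1, a_1 = -4, a_2 = 11.
Iterating: 1, -4, 11, -26, 57, -120, 247, -502, 1013, so a_8 = 1013.

1013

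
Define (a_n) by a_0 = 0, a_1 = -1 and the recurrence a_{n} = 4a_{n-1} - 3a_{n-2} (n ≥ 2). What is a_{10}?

-29524

The ordinary generating function has denominator 1 - 4t + 3t^2.
Iterating the recurrence: a_0,…,a_{10} = 0, -1, -4, -13, -40, -121, -364, -1093, -3280, -9841, -29524.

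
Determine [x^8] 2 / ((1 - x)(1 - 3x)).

Partial fractions give a closed form: a_n = (-1)·1^n + (3)·3^n.
At n = 8: a_8 = 19682.

19682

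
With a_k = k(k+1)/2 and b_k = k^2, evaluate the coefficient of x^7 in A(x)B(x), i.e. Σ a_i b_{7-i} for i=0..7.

378

Write out a_i and b_{7-i} for i = 0,…,7 and sum the products.
Σ = 0·49 + 1·36 + 3·25 + 6·16 + 10·9 + 15·4 + 21·1 + 28·0 = 378.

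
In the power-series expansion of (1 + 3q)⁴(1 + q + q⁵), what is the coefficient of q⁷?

54

(1 + 3q)⁴ has coefficients 1,12,54,108,81 for degrees 0…4.
(1 + q + q⁵) has coefficients 1,1,0,0,0,1,0,0 for degrees 0…7.
[q⁷] = 1·0 + 12·0 + 54·1 + 108·0 + 81·0 = 54.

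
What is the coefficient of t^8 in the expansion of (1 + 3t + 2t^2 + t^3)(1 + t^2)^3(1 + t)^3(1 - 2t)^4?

-59

(1 + 3t + 2t^2 + t^3) has coefficients 1,3,2,1 for degrees 0…3.
(1 + t^2)^3 has coefficients 1,0,3,0,3,0,1,0,0 for degrees 0…8.
Multiplying by (1 + t)^3 gives running coefficients 1,3,6,10,12,12,10,6,3 for degrees 0…8.
Finally multiplying by (1 - 2t)^4, the product of all factors after the first has coefficients 1,-5,6,2,-4,12,-22,-10,3 for degrees 0…8.
[t^8] = 1·3 + 3·(-10) + 2·(-22) + 1·12 = -59.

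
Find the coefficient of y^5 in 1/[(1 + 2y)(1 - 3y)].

Partial fractions give a closed form: a_n = (2/5)·(-2)^n + (3/5)·3^n.
At n = 5: a_5 = 133.

133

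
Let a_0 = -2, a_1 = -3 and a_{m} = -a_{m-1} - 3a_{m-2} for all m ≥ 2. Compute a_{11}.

The ordinary generating function has denominator 1 + t + 3t^2.
Iterating the recurrence: a_0,…,a_{11} = -2, -3, 9, 0, -27, 27, 54, -135, -27, 432, -351, -945.

-945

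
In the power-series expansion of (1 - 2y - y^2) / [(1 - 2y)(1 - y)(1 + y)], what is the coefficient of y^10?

Partial fractions give a closed form: a_n = (-1/3)·2^n + (1)·1^n + (1/3)·(-1)^n.
At n = 10: a_10 = -340.

-340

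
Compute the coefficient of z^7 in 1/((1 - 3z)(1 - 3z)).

The denominator gives the recurrence a_n = 6a_(n−1) − 9a_(n−2) for n ≥ 2; the numerator fixes a_0 = 1, a_1 = 6.
Iterating: 1, 6, 27, 108, 405, 1458, 5103, 17496, so a_7 = 17496.

17496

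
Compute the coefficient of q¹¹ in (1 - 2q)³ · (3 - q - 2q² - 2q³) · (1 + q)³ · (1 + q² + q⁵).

-30

(1 - 2q)³ has coefficients 1,-6,12,-8 for degrees 0…3.
(3 - q - 2q² - 2q³) has coefficients 3,-1,-2,-2,0,0,0,0,0,0,0,0 for degrees 0…11.
Multiplying by (1 + q)³ gives running coefficients 3,8,4,-8,-13,-8,-2,0,0,0,0,0 for degrees 0…11.
Finally multiplying by (1 + q² + q⁵), the product of all factors after the first has coefficients 3,8,7,0,-9,-13,-7,-4,-10,-13,-8,-2 for degrees 0…11.
[q¹¹] = 1·(-2) − 6·(-8) + 12·(-13) − 8·(-10) = -30.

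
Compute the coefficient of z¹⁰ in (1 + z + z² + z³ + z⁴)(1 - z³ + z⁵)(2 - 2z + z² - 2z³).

(1 + z + z² + z³ + z⁴) has coefficients 1,1,1,1,1 for degrees 0…4.
(1 - z³ + z⁵) has coefficients 1,0,0,-1,0,1,0,0,0,0,0 for degrees 0…10.
Finally multiplying by (2 - 2z + z² - 2z³), the product of all factors after the first has coefficients 2,-2,1,-4,2,1,0,1,-2,0,0 for degrees 0…10.
[z¹⁰] = 1·0 + 1·0 + 1·(-2) + 1·1 + 1·0 = -1.

-1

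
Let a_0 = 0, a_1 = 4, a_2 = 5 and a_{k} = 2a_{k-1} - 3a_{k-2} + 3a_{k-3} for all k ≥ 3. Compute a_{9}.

-29

The ordinary generating function has denominator 1 - 2q + 3q^2 - 3q^3.
Iterating the recurrence: a_0,…,a_{9} = 0, 4, 5, -2, -7, 7, 29, 16, -34, -29.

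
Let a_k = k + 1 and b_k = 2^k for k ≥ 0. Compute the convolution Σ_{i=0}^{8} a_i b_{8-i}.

1013

This is [x^8] in the product of the two ordinary generating functions.
Σ = 1·256 + 2·128 + 3·64 + 4·32 + 5·16 + 6·8 + 7·4 + 8·2 + 9·1 = 1013.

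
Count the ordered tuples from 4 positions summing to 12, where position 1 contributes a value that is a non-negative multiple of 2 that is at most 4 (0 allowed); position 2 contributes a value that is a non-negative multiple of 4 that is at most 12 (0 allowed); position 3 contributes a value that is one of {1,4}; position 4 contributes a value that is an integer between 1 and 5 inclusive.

The generating function for the choices is (1 + z² + z⁴)·(1 + z⁴ + z⁸ + z¹²)·(z + z⁴)·(z + z² + z³ + z⁴ + z⁵); the count is [z¹²].
(1 + z² + z⁴) has coefficients 1,0,1,0,1 for degrees 0…4.
(1 + z⁴ + z⁸ + z¹²) has coefficients 1,0,0,0,1,0,0,0,1,0,0,0,1 for degrees 0…12.
Multiplying by (z + z⁴) gives running coefficients 0,1,0,0,1,1,0,0,1,1,0,0,1 for degrees 0…12.
Finally multiplying by (z + z² + z³ + z⁴ + z⁵), the product of all factors after the first has coefficients 0,0,1,1,1,2,3,2,2,3,3,2,2 for degrees 0…12.
[z¹²] = 1·2 + 1·3 + 1·2 = 7.

7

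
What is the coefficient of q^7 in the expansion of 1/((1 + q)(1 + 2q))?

Partial fractions give a closed form: a_n = (-1)·(-1)^n + (2)·(-2)^n.
At n = 7: a_7 = -255.

-255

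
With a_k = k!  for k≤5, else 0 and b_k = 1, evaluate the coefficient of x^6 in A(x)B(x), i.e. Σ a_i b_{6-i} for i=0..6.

The convolution is the x^6 coefficient of A(x)B(x).
Σ = 1·1 + 1·1 + 2·1 + 6·1 + 24·1 + 120·1 + 0·1 = 154.

154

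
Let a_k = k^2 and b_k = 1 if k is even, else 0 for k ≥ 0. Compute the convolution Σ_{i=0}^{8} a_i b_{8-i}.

120

This is [x^8] in the product of the two ordinary generating functions.
Σ = 0·1 + 1·0 + 4·1 + 9·0 + 16·1 + 25·0 + 36·1 + 49·0 + 64·1 = 120.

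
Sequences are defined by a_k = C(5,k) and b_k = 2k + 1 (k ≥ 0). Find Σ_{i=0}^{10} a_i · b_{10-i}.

The convolution is the x^10 coefficient of A(x)B(x).
Σ = 1·21 + 5·19 + 10·17 + 10·15 + 5·13 + 1·11 + 0·9 + 0·7 + 0·5 + 0·3 + 0·1 = 512.

512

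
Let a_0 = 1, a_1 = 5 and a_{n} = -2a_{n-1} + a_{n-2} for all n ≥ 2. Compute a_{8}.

-1871

The ordinary generating function has denominator 1 + 2q - q^2.
Iterating the recurrence: a_0,…,a_{8} = 1, 5, -9, 23, -55, 133, -321, 775, -1871.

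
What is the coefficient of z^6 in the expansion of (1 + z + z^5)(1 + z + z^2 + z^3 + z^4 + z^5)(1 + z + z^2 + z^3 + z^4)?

11

(1 + z + z^5) has coefficients 1,1,0,0,0,1 for degrees 0…5.
(1 + z + z^2 + z^3 + z^4 + z^5) has coefficients 1,1,1,1,1,1,0 for degrees 0…6.
Finally multiplying by (1 + z + z^2 + z^3 + z^4), the product of all factors after the first has coefficients 1,2,3,4,5,5,4 for degrees 0…6.
[z^6] = 1·4 + 1·5 + 1·2 = 11.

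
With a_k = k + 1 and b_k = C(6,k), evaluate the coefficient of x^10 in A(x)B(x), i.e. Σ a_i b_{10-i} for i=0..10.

512

Write out a_i and b_{10-i} for i = 0,…,10 and sum the products.
Σ = 1·0 + 2·0 + 3·0 + 4·0 + 5·1 + 6·6 + 7·15 + 8·20 + 9·15 + 10·6 + 11·1 = 512.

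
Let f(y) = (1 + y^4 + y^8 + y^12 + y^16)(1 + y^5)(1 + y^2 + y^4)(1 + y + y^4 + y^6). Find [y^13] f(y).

7

(1 + y^4 + y^8 + y^12 + y^16) has coefficients 1,0,0,0,1,0,0,0,1,0,0,0,1,0 for degrees 0…13.
(1 + y^5) has coefficients 1,0,0,0,0,1,0,0,0,0,0,0,0,0 for degrees 0…13.
Multiplying by (1 + y^2 + y^4) gives running coefficients 1,0,1,0,1,1,0,1,0,1,0,0,0,0 for degrees 0…13.
Finally multiplying by (1 + y + y^4 + y^6), the product of all factors after the first has coefficients 1,1,1,1,2,2,3,1,3,2,2,2,0,2 for degrees 0…13.
[y^13] = 1·2 + 1·2 + 1·2 + 1·1 = 7.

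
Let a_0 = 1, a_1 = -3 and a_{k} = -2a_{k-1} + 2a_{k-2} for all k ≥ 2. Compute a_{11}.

The ordinary generating function has denominator 1 + 2z - 2z^2.
Iterating the recurrence: a_0,…,a_{11} = 1, -3, 8, -22, 60, -164, 448, -1224, 3344, -9136, 24960, -68192.

-68192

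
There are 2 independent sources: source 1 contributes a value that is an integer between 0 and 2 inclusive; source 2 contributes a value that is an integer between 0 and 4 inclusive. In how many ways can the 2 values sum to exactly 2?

The generating function for the choices is (1 + y + y^2)·(1 + y + y^2 + y^3 + y^4); the count is [y^2].
(1 + y + y^2) has coefficients 1,1,1 for degrees 0…2.
(1 + y + y^2 + y^3 + y^4) has coefficients 1,1,1 for degrees 0…2.
[y^2] = 1·1 + 1·1 + 1·1 = 3.

3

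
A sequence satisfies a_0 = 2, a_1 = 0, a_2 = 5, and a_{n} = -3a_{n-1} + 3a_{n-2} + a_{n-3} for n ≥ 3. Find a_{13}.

-7420140

The ordinary generating function has denominator 1 + 3q - 3q^2 - q^3.
Iterating the recurrence: a_0,…,a_{13} = 2, 0, 5, -13, 54, -196, 737, -2745, 10250, -38248, 142749, -532741, 1988222, -7420140.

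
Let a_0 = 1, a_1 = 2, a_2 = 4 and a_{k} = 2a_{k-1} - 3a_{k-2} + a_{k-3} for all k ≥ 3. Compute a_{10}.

The ordinary generating function has denominator 1 - 2z + 3z^2 - z^3.
Iterating the recurrence: a_0,…,a_{10} = 1, 2, 4, 3, -4, -13, -11, 13, 46, 42, -41.

-41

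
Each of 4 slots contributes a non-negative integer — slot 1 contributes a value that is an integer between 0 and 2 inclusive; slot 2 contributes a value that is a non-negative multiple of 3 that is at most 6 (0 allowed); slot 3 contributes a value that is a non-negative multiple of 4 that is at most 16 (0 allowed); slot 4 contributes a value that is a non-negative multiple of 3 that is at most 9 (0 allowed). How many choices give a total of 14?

9

The generating function for the choices is (1 + t + t^2)·(1 + t^3 + t^6)·(1 + t^4 + t^8 + t^12 + t^16)·(1 + t^3 + t^6 + t^9); the count is [t^14].
(1 + t + t^2) has coefficients 1,1,1 for degrees 0…2.
(1 + t^3 + t^6) has coefficients 1,0,0,1,0,0,1,0,0,0,0,0,0,0,0 for degrees 0…14.
Multiplying by (1 + t^4 + t^8 + t^12 + t^16) gives running coefficients 1,0,0,1,1,0,1,1,1,0,1,1,1,0,1 for degrees 0…14.
Finally multiplying by (1 + t^3 + t^6 + t^9), the product of all factors after the first has coefficients 1,0,0,2,1,0,3,2,1,3,3,2,3,3,3 for degrees 0…14.
[t^14] = 1·3 + 1·3 + 1·3 = 9.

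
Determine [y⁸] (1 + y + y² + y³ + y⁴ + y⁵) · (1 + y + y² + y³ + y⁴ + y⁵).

(1 + y + y² + y³ + y⁴ + y⁵) has coefficients 1,1,1,1,1,1 for degrees 0…5.
(1 + y + y² + y³ + y⁴ + y⁵) has coefficients 1,1,1,1,1,1,0,0,0 for degrees 0…8.
[y⁸] = 1·0 + 1·0 + 1·0 + 1·1 + 1·1 + 1·1 = 3.

3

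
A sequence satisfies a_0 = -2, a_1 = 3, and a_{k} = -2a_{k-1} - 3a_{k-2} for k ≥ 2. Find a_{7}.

99

The ordinary generating function has denominator 1 + 2x + 3x^2.
Iterating the recurrence: a_0,…,a_{7} = -2, 3, 0, -9, 18, -9, -36, 99.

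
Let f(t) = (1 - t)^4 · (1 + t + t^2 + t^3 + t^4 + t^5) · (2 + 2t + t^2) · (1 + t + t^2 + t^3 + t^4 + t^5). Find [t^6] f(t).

-4

(1 - t)^4 has coefficients 1,-4,6,-4,1 for degrees 0…4.
(1 + t + t^2 + t^3 + t^4 + t^5) has coefficients 1,1,1,1,1,1,0 for degrees 0…6.
Multiplying by (2 + 2t + t^2) gives running coefficients 2,4,5,5,5,5,3 for degrees 0…6.
Finally multiplying by (1 + t + t^2 + t^3 + t^4 + t^5), the product of all factors after the first has coefficients 2,6,11,16,21,26,27 for degrees 0…6.
[t^6] = 1·27 − 4·26 + 6·21 − 4·16 + 1·11 = -4.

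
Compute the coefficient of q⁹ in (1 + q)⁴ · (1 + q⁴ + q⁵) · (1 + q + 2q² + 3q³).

56

(1 + q)⁴ has coefficients 1,4,6,4,1 for degrees 0…4.
(1 + q⁴ + q⁵) has coefficients 1,0,0,0,1,1,0,0,0,0 for degrees 0…9.
Finally multiplying by (1 + q + 2q² + 3q³), the product of all factors after the first has coefficients 1,1,2,3,1,2,3,5,3,0 for degrees 0…9.
[q⁹] = 1·0 + 4·3 + 6·5 + 4·3 + 1·2 = 56.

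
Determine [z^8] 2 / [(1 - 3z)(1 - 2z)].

38342

Partial fractions give a closed form: a_n = (6)·3^n + (-4)·2^n.
At n = 8: a_8 = 38342.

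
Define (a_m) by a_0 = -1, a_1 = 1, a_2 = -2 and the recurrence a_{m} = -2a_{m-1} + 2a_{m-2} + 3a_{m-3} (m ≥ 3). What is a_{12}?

-4737

The ordinary generating function has denominator 1 + 2y - 2y^2 - 3y^3.
Iterating the recurrence: a_0,…,a_{12} = -1, 1, -2, 3, -7, 14, -33, 73, -170, 387, -895, 2054, -4737.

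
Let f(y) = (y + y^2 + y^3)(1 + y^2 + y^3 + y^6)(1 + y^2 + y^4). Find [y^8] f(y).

4

(y + y^2 + y^3) has coefficients 0,1,1,1 for degrees 0…3.
(1 + y^2 + y^3 + y^6) has coefficients 1,0,1,1,0,0,1,0,0 for degrees 0…8.
Finally multiplying by (1 + y^2 + y^4), the product of all factors after the first has coefficients 1,0,2,1,2,1,2,1,1 for degrees 0…8.
[y^8] = 1·1 + 1·2 + 1·1 = 4.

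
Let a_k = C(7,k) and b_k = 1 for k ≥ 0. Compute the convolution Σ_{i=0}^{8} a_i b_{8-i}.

This is [x^8] in the product of the two ordinary generating functions.
Σ = 1·1 + 7·1 + 21·1 + 35·1 + 35·1 + 21·1 + 7·1 + 1·1 + 0·1 = 128.

128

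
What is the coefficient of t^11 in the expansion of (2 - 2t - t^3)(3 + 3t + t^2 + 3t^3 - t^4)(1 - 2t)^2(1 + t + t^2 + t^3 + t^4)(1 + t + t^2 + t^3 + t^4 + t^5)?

(2 - 2t - t^3) has coefficients 2,-2,0,-1 for degrees 0…3.
(3 + 3t + t^2 + 3t^3 - t^4) has coefficients 3,3,1,3,-1,0,0,0,0,0,0,0 for degrees 0…11.
Multiplying by (1 - 2t)^2 gives running coefficients 3,-9,1,11,-9,16,-4,0,0,0,0,0 for degrees 0…11.
Multiplying by (1 + t + t^2 + t^3 + t^4) gives running coefficients 3,-6,-5,6,-3,10,15,14,3,12,-4,0 for degrees 0…11.
Finally multiplying by (1 + t + t^2 + t^3 + t^4 + t^5), the product of all factors after the first has coefficients 3,-3,-8,-2,-5,5,17,37,45,51,50,40 for degrees 0…11.
[t^11] = 2·40 − 2·50 − 1·45 = -65.

-65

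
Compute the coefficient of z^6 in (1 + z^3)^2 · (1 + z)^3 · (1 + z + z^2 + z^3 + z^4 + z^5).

(1 + z^3)^2 has coefficients 1,0,0,2,0,0,1 for degrees 0…6.
(1 + z)^3 has coefficients 1,3,3,1,0,0,0 for degrees 0…6.
Finally multiplying by (1 + z + z^2 + z^3 + z^4 + z^5), the product of all factors after the first has coefficients 1,4,7,8,8,8,7 for degrees 0…6.
[z^6] = 1·7 + 2·8 + 1·1 = 24.

24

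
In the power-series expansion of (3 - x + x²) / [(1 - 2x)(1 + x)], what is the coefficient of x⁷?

233

The denominator gives the recurrence a_n = a_(n−1) + 2a_(n−2) for n ≥ 3; the numerator fixes a_0 = 3, a_1 = 2, a_2 = 9.
Iterating: 3, 2, 9, 13, 31, 57, 119, 233, so a_7 = 233.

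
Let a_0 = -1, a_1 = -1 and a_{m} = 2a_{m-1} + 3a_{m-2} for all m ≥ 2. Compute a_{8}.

-3281

The ordinary generating function has denominator 1 - 2z - 3z^2.
Iterating the recurrence: a_0,…,a_{8} = -1, -1, -5, -13, -41, -121, -365, -1093, -3281.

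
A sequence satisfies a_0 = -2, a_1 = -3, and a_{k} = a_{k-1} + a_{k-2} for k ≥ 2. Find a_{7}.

-55

The ordinary generating function has denominator 1 - q - q^2.
Iterating the recurrence: a_0,…,a_{7} = -2, -3, -5, -8, -13, -21, -34, -55.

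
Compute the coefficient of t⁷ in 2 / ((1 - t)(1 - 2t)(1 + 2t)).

Partial fractions give a closed form: a_n = (-2/3)·1^n + (2)·2^n + (2/3)·(-2)^n.
At n = 7: a_7 = 170.

170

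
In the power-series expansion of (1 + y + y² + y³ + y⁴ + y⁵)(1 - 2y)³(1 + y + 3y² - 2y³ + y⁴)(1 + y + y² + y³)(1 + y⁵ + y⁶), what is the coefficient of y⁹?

(1 + y + y² + y³ + y⁴ + y⁵) has coefficients 1,1,1,1,1,1 for degrees 0…5.
(1 - 2y)³ has coefficients 1,-6,12,-8,0,0,0,0,0,0 for degrees 0…9.
Multiplying by (1 + y + 3y² - 2y³ + y⁴) gives running coefficients 1,-5,9,-16,41,-54,28,-8,0,0 for degrees 0…9.
Multiplying by (1 + y + y² + y³) gives running coefficients 1,-4,5,-11,29,-20,-1,7,-34,20 for degrees 0…9.
Finally multiplying by (1 + y⁵ + y⁶), the product of all factors after the first has coefficients 1,-4,5,-11,29,-19,-4,8,-40,38 for degrees 0…9.
[y⁹] = 1·38 + 1·(-40) + 1·8 + 1·(-4) + 1·(-19) + 1·29 = 12.

12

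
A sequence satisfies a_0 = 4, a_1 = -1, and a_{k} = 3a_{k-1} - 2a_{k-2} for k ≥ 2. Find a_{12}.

-20471

The ordinary generating function has denominator 1 - 3z + 2z^2.
Iterating the recurrence: a_0,…,a_{12} = 4, -1, -11, -31, -71, -151, -311, -631, -1271, -2551, -5111, -10231, -20471.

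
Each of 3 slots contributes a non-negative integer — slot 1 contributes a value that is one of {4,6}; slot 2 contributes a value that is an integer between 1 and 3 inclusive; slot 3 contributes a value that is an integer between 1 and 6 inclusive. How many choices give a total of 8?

4

The generating function for the choices is (y^4 + y^6)·(y + y^2 + y^3)·(y + y^2 + y^3 + y^4 + y^5 + y^6); the count is [y^8].
(y^4 + y^6) has coefficients 0,0,0,0,1,0,1 for degrees 0…6.
(y + y^2 + y^3) has coefficients 0,1,1,1,0,0,0,0,0 for degrees 0…8.
Finally multiplying by (y + y^2 + y^3 + y^4 + y^5 + y^6), the product of all factors after the first has coefficients 0,0,1,2,3,3,3,3,2 for degrees 0…8.
[y^8] = 1·3 + 1·1 = 4.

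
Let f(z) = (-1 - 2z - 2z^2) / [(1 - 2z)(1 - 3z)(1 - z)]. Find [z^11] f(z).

Partial fractions give a closed form: a_n = (10)·2^n + (-17/2)·3^n + (-5/2)·1^n.
At n = 11: a_11 = -1485272.

-1485272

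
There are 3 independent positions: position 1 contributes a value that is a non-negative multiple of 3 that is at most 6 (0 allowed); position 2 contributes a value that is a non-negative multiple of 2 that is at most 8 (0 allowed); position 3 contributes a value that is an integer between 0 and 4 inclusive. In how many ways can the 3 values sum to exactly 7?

6

The generating function for the choices is (1 + t³ + t⁶)·(1 + t² + t⁴ + t⁶ + t⁸)·(1 + t + t² + t³ + t⁴); the count is [t⁷].
(1 + t³ + t⁶) has coefficients 1,0,0,1,0,0,1 for degrees 0…6.
(1 + t² + t⁴ + t⁶ + t⁸) has coefficients 1,0,1,0,1,0,1,0 for degrees 0…7.
Finally multiplying by (1 + t + t² + t³ + t⁴), the product of all factors after the first has coefficients 1,1,2,2,3,2,3,2 for degrees 0…7.
[t⁷] = 1·2 + 1·3 + 1·1 = 6.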